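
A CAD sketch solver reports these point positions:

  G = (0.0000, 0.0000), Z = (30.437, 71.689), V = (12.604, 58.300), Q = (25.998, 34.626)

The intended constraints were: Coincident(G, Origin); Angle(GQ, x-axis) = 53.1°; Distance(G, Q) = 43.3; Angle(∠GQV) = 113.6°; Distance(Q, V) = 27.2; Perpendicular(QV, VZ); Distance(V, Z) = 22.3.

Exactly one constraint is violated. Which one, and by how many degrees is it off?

Perpendicular(QV, VZ) — off by 7.40°.

G = (0.00, 0.00) ✓; GQ at 53.10° ✓; |GQ| = 43.30 ✓; ∠GQV = 113.6° ✓; |QV| = 27.20 ✓; ∠(QV, VZ) = 82.60° ✗; |VZ| = 22.30 ✓.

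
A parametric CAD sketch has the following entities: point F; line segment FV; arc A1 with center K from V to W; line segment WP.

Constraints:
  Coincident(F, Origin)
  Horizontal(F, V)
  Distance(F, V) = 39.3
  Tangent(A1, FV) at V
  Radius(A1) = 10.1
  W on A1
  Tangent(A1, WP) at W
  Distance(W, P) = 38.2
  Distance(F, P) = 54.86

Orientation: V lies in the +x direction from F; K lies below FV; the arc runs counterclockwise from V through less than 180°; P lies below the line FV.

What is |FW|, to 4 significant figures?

30.74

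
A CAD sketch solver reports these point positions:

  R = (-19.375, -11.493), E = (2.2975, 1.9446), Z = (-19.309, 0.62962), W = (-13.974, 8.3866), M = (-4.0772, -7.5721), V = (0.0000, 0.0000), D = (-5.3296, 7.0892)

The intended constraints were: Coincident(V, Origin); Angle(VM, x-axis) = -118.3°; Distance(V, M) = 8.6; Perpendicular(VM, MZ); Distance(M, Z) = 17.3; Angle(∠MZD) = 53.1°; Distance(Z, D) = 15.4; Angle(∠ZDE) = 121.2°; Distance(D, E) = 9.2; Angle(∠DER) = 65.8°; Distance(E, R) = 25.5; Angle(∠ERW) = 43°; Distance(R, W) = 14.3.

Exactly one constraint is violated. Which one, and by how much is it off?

Distance(R, W) = 14.3 — off by 6.30.

V = (0.00, 0.00) ✓; VM at -118.3° ✓; |VM| = 8.600 ✓; ∠(VM, MZ) = 90.00° ✓; |MZ| = 17.30 ✓; ∠MZD = 53.10° ✓; |ZD| = 15.40 ✓; ∠ZDE = 121.2° ✓; |DE| = 9.200 ✓; ∠DER = 65.80° ✓; |ER| = 25.50 ✓; ∠ERW = 43.00° ✓; |RW| = 20.60 ✗.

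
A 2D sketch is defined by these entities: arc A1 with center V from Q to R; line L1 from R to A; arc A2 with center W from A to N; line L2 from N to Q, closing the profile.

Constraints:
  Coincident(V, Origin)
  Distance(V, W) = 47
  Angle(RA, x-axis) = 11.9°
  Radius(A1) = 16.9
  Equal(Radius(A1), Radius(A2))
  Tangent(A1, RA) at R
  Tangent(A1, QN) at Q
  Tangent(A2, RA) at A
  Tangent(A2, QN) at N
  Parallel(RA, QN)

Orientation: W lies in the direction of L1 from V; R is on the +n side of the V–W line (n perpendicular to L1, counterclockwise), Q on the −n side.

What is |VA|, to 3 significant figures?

49.9

The slot axis is L1's direction at 11.9°, so u = (cos 11.9°, sin 11.9°) = (0.979, 0.206) and n = (−sin 11.9°, cos 11.9°) = (-0.206, 0.979). V is at the origin and W lies 47.0 along u from V, so W = 47.0·u = (46.0, 9.69). Tangency of A1 to both parallel lines with radius 16.9 puts R and Q at V ± 16.9·n: R = (-3.48, 16.5), Q = (3.48, -16.5). Equal radii place A and N the same way about W: A = W + 16.9·n = (42.5, 26.2), N = W − 16.9·n = (49.5, -6.85). Then |VA| = |A − V| = 49.9.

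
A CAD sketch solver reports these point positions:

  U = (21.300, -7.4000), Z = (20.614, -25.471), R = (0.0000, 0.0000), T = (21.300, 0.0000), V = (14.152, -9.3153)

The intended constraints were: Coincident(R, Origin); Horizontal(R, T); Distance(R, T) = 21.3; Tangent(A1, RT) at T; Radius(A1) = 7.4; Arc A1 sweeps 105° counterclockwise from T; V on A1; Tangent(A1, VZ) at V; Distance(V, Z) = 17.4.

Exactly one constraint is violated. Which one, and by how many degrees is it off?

Tangent(A1, VZ) at V — off by 6.80°.

R = (0.00, 0.00) ✓; R.y = 0.00, T.y = 0.00 ✓; |RT| = 21.30 ✓; ∠(UT, TR) = 90.00° ✓; |UT| = 7.400 ✓; bearing(U→V) − bearing(U→T) = 105.0° ✓; |UV| = 7.400 ✓; ∠(UV, VZ) = 83.20° ✗; |VZ| = 17.40 ✓.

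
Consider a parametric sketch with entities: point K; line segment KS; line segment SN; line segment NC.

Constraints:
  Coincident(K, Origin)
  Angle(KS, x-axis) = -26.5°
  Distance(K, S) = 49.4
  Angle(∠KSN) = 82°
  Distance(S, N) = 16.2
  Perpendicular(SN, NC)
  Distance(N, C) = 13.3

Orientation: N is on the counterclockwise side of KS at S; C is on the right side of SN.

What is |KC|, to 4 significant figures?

62.91

K is at the origin; KS runs at -26.5° with length 49.4, so S = 49.4·(cos -26.5°, sin -26.5°) = (44.21, -22.04). ∠KSN = 82.0°, so SN runs at -26.5° + (180° − 82.0°) = 71.50° from the x-axis; with |SN| = 16.2, N = S + 16.2·(cos 71.50°, sin 71.50°) = (49.35, -6.679). The perpendicularity gives NC at right angles to SN; with |NC| = 13.3 on the right of SN, C = N + 13.3·(0.9483, -0.3173) = (61.96, -10.90). Then |KC| = |C − K| = 62.91.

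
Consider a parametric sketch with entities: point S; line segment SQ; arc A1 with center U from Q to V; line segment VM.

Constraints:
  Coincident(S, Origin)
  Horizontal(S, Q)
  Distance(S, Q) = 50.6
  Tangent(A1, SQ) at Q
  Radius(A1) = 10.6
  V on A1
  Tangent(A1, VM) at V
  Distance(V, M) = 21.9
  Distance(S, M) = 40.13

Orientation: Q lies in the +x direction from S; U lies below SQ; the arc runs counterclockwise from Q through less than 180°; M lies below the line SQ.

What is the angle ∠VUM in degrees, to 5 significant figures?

64.172°

Checks: |UV| = 10.60 ✓; ∠(UV, VM) = 90.00° ✓; |VM| = 21.90 ✓; |SM| = 40.13 ✓.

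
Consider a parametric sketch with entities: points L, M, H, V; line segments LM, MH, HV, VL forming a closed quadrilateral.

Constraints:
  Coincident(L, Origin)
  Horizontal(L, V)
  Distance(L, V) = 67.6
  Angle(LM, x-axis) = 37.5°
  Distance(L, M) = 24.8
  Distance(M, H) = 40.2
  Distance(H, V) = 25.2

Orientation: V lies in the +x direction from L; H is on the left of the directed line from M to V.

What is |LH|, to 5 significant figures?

63.525

L is at the origin; LV is horizontal with |LV| = 67.6 and V in +x, so V = (67.6, 0). LM runs at 37.5° with |LM| = 24.8, so M = (19.675, 15.097). H is determined by |MH| = 40.2 and |HV| = 25.2 together: it lies at the intersection of circle(M, 40.2) and circle(V, 25.2). With |MV| = 50.247, the foot of the radical line on MV is 34.885 from M and the perpendicular offset is √(40.2² − 34.885²) = 19.977. Taking the left-of-MV solution: H = (58.951, 23.669).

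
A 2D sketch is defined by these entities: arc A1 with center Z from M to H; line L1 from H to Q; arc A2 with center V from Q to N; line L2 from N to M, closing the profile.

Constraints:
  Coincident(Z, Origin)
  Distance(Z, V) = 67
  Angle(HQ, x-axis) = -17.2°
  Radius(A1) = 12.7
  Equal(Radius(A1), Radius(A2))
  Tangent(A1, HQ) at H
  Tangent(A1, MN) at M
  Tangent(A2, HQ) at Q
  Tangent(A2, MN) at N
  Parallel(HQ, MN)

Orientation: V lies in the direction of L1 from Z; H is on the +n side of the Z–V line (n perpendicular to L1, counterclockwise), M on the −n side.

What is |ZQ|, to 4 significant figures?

68.19

The slot axis is L1's direction at -17.2°, so u = (cos -17.2°, sin -17.2°) = (0.9553, -0.2957) and n = (−sin -17.2°, cos -17.2°) = (0.2957, 0.9553). Z is at the origin and V lies 67.0 along u from Z, so V = 67.0·u = (64.00, -19.81). Tangency of A1 to both parallel lines with radius 12.7 puts H and M at Z ± 12.7·n: H = (3.755, 12.13), M = (-3.755, -12.13). Equal radii place Q and N the same way about V: Q = V + 12.7·n = (67.76, -7.680), N = V − 12.7·n = (60.25, -31.94). Then |ZQ| = |Q − Z| = 68.19.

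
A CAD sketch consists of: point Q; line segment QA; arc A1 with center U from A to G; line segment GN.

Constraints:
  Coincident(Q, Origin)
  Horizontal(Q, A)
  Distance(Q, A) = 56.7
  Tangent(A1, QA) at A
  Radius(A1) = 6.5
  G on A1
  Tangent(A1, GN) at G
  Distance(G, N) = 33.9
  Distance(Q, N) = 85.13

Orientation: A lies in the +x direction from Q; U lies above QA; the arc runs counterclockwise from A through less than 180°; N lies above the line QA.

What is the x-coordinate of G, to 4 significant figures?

62.45

Checks: |UG| = 6.500 ✓; ∠(UG, GN) = 90.00° ✓; |GN| = 33.90 ✓; |QN| = 85.13 ✓.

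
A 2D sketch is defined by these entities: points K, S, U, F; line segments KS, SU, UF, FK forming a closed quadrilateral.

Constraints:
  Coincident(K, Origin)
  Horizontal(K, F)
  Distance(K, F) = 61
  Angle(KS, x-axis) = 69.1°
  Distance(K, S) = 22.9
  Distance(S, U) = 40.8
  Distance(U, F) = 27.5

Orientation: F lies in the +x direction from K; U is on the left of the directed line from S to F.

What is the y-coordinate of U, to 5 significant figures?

24.664

Checks: |SU| = 40.80 ✓; |UF| = 27.50 ✓.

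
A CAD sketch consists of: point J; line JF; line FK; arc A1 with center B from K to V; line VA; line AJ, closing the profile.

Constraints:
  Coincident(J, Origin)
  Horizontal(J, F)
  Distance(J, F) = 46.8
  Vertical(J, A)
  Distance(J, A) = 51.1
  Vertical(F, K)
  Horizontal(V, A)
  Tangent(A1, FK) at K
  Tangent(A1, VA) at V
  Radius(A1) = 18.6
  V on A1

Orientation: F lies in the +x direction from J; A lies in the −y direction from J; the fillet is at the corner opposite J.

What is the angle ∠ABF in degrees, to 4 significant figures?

153.2°

J is at the origin; JF is horizontal with |JF| = 46.8 and F on the +x side, so F = (46.80, 0.000). J and A share the same x with |JA| = 51.1 and A on the −y side, so A = (0.000, -51.10). The virtual corner opposite J is at (46.80, -51.10). Since A1 is tangent to FK there, BK ⟂ FK and A1 meets VA tangentially, so BV is at right angles to VA, with radius 18.6, so the center B sits 18.6 in from both sides at B = (28.20, -32.50). Then cos ∠ABF = BA·BF / (|BA||BF|), giving 153.2°.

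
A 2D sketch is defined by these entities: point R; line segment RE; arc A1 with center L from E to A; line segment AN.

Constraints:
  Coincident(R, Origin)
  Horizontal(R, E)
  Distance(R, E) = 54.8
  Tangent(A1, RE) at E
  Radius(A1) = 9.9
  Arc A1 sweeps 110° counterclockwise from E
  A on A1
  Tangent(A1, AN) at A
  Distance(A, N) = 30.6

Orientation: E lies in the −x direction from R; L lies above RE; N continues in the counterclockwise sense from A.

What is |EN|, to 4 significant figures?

42.06

On A1, E sits at bearing -90° from L; a 110° counterclockwise sweep puts A at bearing 20°, so A = L + 9.9·(cos 20°, sin 20°) = (-45.50, 13.29). A1 meets AN tangentially, so LA is at right angles to AN, so AN runs along (−sin 20°, cos 20°); with |AN| = 30.6, N = (-55.96, 42.04). Then |EN| = |N − E| = 42.06.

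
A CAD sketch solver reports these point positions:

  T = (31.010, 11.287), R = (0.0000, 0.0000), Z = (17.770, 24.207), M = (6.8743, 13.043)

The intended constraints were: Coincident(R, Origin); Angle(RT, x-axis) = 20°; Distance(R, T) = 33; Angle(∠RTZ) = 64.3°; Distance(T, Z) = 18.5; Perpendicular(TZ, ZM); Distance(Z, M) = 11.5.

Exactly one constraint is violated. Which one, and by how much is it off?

Distance(Z, M) = 11.5 — off by 4.10.

R = (0.00, 0.00) ✓; RT at 20.00° ✓; |RT| = 33.00 ✓; ∠RTZ = 64.30° ✓; |TZ| = 18.50 ✓; ∠(TZ, ZM) = 90.00° ✓; |ZM| = 15.60 ✗.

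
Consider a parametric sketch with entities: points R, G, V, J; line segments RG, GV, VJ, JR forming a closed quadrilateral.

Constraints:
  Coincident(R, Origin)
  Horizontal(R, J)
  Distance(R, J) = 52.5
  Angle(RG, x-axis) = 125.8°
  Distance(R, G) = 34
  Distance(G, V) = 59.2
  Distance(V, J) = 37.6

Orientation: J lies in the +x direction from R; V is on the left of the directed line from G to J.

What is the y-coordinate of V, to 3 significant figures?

35.0

R is at the origin; RJ is horizontal with |RJ| = 52.5 and J in +x, so J = (52.5, 0). RG runs at 125.8° with |RG| = 34.0, so G = (-19.9, 27.6). V is determined by |GV| = 59.2 and |VJ| = 37.6 together: it lies at the intersection of circle(G, 59.2) and circle(J, 37.6). With |GJ| = 77.5, the foot of the radical line on GJ is 52.2 from G and the perpendicular offset is √(59.2² − 52.2²) = 27.9. Taking the left-of-GJ solution: V = (38.8, 35.0).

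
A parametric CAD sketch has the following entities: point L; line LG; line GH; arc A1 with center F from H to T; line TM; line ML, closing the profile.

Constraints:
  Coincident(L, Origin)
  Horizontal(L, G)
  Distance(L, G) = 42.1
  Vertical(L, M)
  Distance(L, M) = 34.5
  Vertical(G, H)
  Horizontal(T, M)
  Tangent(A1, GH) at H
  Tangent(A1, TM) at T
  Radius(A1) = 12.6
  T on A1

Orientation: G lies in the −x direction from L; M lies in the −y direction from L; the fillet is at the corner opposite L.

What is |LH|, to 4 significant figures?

47.46

The virtual corner opposite L is at (-42.10, -34.50). The tangent condition forces FH to be normal to GH and A1 meets TM tangentially, so FT is at right angles to TM, with radius 12.6, so the center F sits 12.6 in from both sides at F = (-29.50, -21.90). That places the tangent points at H = (-42.10, -21.90) on GH and T = (-29.50, -34.50) on TM. Then |LH| = |H − L| = 47.46.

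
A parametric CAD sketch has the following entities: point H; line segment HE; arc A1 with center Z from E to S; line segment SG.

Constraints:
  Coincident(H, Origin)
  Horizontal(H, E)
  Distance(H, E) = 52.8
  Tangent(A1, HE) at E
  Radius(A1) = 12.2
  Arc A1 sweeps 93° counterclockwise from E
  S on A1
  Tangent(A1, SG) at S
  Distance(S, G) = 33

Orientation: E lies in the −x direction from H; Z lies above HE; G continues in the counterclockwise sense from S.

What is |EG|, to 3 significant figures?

47.0

H is at the origin; HE is horizontal with |HE| = 52.8 and E on the −x side, so E = (-52.8, 0.00). Since A1 is tangent to HE there, ZE ⟂ HE, so Z = E + (0, 12.2) = (-52.8, 12.2). On A1, E sits at bearing -90° from Z; a 93° counterclockwise sweep puts S at bearing 3°, so S = Z + 12.2·(cos 3°, sin 3°) = (-40.6, 12.8). Since A1 is tangent to SG there, ZS ⟂ SG, so SG runs along (−sin 3°, cos 3°); with |SG| = 33.0, G = (-42.3, 45.8). Then |EG| = |G − E| = 47.0.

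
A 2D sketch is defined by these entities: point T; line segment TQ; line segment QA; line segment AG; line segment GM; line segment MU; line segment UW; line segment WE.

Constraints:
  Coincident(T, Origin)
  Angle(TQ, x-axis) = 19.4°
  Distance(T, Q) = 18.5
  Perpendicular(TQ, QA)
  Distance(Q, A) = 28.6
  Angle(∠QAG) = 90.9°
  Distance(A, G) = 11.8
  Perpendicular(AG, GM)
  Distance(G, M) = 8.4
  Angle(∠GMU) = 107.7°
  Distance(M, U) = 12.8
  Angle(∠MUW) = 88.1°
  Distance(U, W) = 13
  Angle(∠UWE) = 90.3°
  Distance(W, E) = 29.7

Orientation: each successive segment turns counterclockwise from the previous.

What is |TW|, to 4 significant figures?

36.47

T is at the origin; TQ runs at 19.4° with length 18.5, so Q = (17.45, 6.145). TQ is perpendicular to QA, so QA runs at 109.4°; with |QA| = 28.6, A = (7.950, 33.12). ∠QAG = 90.9° gives AG at -161.5° from the x-axis; with |AG| = 11.8, G = (-3.240, 29.38). AG ⟂ GM, so GM runs at -71.50°; with |GM| = 8.4, M = (-0.5750, 21.41). ∠GMU = 107.7° gives MU at 0.8000° from the x-axis; with |MU| = 12.8, U = (12.22, 21.59). ∠MUW = 88.1° gives UW at 92.70° from the x-axis; with |UW| = 13.0, W = (11.61, 34.58). Then |TW| = |W − T| = 36.47.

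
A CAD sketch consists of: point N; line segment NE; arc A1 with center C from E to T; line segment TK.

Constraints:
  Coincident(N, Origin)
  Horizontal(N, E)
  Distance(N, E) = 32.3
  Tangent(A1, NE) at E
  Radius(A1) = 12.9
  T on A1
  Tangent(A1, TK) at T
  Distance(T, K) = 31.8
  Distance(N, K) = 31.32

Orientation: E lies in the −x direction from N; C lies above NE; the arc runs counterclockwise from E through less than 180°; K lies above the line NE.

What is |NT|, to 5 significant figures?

22.483

Checks: ∠(CE, EN) = 90.00° ✓; |CT| = 12.90 ✓; ∠(CT, TK) = 90.00° ✓; |TK| = 31.80 ✓; |NK| = 31.32 ✓.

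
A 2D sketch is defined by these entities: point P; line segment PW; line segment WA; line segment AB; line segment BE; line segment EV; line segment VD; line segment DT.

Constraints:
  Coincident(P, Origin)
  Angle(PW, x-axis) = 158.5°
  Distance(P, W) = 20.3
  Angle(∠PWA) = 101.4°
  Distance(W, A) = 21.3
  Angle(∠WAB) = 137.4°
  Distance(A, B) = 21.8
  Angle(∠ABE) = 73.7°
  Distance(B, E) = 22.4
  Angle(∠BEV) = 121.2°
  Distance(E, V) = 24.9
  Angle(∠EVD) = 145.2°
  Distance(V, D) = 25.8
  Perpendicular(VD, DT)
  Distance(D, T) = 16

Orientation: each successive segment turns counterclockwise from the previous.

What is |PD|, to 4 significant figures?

30.41

P is at the origin; PW runs at 158.5° with length 20.3, so W = (-18.89, 7.440). ∠PWA = 101.4° gives WA at -122.9° from the x-axis; with |WA| = 21.3, A = (-30.46, -10.44). ∠WAB = 137.4° gives AB at -80.30° from the x-axis; with |AB| = 21.8, B = (-26.78, -31.93). ∠ABE = 73.7° gives BE at 26.00° from the x-axis; with |BE| = 22.4, E = (-6.651, -22.11). ∠BEV = 121.2° gives EV at 84.80° from the x-axis; with |EV| = 24.9, V = (-4.394, 2.685). ∠EVD = 145.2° gives VD at 119.6° from the x-axis; with |VD| = 25.8, D = (-17.14, 25.12). Then |PD| = |D − P| = 30.41.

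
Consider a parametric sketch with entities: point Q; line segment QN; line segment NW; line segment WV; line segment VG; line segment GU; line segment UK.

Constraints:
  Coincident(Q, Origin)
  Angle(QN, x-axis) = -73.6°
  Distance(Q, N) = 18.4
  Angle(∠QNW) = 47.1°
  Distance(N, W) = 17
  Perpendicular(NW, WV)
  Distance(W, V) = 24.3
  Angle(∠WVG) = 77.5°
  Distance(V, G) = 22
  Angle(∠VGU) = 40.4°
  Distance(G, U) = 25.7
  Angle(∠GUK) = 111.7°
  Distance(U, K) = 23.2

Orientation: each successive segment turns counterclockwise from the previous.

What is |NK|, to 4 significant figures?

42.40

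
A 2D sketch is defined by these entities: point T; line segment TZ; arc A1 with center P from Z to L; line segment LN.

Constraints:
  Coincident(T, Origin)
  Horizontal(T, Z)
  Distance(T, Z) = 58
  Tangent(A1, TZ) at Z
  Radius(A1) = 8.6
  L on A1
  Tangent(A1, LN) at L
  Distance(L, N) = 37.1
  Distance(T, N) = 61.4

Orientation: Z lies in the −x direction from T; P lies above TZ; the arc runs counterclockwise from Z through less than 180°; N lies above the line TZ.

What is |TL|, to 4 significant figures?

50.04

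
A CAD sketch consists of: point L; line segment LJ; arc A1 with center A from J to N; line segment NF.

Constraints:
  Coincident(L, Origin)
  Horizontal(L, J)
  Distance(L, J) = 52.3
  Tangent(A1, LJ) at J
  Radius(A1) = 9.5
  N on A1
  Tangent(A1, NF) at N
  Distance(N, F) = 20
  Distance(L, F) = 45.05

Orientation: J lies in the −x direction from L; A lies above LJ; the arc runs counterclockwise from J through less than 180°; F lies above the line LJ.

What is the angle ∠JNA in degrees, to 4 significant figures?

54.01°

Checks: |AN| = 9.500 ✓; ∠(AN, NF) = 90.00° ✓; |NF| = 20.00 ✓; |LF| = 45.05 ✓.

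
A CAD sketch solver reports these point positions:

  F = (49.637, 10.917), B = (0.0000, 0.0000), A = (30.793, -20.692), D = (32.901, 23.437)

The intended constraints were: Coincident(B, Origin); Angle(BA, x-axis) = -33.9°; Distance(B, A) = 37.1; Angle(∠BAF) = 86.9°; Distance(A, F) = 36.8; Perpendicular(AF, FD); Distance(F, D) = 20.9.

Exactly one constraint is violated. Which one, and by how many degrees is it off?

Perpendicular(AF, FD) — off by 6.00°.

B = (0.00, 0.00) ✓; BA at -33.90° ✓; |BA| = 37.10 ✓; ∠BAF = 86.90° ✓; |AF| = 36.80 ✓; ∠(AF, FD) = 84.00° ✗; |FD| = 20.90 ✓.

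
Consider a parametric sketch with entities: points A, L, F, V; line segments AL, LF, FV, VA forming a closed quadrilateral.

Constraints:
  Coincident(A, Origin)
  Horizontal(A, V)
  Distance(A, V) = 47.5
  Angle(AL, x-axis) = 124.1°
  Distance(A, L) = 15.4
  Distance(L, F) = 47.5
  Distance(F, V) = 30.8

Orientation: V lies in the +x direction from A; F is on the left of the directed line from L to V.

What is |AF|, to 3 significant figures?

46.1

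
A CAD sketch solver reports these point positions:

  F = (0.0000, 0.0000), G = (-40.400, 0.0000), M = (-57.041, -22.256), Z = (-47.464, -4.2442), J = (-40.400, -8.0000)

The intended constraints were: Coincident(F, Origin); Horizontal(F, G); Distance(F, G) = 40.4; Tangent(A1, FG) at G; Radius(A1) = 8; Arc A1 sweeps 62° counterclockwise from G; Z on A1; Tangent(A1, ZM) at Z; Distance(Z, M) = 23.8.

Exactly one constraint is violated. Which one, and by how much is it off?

Distance(Z, M) = 23.8 — off by 3.40.

F = (0.00, 0.00) ✓; F.y = 0.00, G.y = 0.00 ✓; |FG| = 40.40 ✓; ∠(JG, GF) = 90.00° ✓; |JG| = 8.000 ✓; bearing(J→Z) − bearing(J→G) = 62.00° ✓; |JZ| = 8.000 ✓; ∠(JZ, ZM) = 90.00° ✓; |ZM| = 20.40 ✗.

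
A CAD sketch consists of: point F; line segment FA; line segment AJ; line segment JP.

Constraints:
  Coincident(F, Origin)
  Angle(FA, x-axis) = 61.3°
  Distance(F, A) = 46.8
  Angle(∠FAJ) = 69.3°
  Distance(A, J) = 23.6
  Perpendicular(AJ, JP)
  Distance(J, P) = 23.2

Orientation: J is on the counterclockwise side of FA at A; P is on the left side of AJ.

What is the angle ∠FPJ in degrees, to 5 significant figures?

161.07°

F is at the origin; FA runs at 61.3° with length 46.8, so A = 46.8·(cos 61.3°, sin 61.3°) = (22.474, 41.050). ∠FAJ = 69.3°, so AJ runs at 61.3° + (180° − 69.3°) = 172.00° from the x-axis; with |AJ| = 23.6, J = A + 23.6·(cos 172.00°, sin 172.00°) = (-0.89587, 44.335). AJ is perpendicular to JP; with |JP| = 23.2 on the left of AJ, P = J + 23.2·(-0.13917, -0.99027) = (-4.1247, 21.361). Then cos ∠FPJ = PF·PJ / (|PF||PJ|), giving 161.07°.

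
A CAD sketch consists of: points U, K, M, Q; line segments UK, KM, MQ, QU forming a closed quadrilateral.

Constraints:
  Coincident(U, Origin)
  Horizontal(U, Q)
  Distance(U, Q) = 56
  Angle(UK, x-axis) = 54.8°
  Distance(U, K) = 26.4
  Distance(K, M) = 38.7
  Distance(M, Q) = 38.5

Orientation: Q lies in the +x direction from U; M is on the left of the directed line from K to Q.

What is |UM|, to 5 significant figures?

63.022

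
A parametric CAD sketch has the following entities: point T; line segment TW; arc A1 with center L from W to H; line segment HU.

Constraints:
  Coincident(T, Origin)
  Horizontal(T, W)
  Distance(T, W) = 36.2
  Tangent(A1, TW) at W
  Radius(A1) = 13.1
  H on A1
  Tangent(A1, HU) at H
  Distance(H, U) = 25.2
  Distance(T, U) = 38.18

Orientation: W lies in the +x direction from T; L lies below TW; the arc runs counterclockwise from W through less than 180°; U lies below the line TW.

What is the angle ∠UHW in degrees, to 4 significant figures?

142.4°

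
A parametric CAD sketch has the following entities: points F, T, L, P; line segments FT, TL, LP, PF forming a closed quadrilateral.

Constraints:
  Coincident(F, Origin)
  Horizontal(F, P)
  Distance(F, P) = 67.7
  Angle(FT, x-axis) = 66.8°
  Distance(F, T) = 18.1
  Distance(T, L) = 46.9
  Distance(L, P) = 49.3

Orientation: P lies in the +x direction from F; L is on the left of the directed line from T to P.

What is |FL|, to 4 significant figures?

63.08

F is at the origin; FP is horizontal with |FP| = 67.7 and P in +x, so P = (67.7, 0). FT runs at 66.8° with |FT| = 18.1, so T = (7.130, 16.64). L is determined by |TL| = 46.9 and |LP| = 49.3 together: it lies at the intersection of circle(T, 46.9) and circle(P, 49.3). With |TP| = 62.81, the foot of the radical line on TP is 29.57 from T and the perpendicular offset is √(46.9² − 29.57²) = 36.40. Taking the left-of-TP solution: L = (45.28, 43.91).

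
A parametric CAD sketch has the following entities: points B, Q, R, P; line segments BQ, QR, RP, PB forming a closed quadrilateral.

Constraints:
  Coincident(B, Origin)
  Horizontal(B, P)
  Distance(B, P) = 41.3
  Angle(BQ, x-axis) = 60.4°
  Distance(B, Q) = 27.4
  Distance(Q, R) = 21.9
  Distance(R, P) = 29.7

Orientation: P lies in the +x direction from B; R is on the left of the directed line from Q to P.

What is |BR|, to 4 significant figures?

45.30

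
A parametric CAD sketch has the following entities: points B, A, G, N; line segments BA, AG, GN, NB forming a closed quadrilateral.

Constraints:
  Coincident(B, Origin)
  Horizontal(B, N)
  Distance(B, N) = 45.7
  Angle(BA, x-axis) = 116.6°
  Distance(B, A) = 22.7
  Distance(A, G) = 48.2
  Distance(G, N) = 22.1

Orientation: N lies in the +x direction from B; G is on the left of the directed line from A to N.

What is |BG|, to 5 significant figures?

43.315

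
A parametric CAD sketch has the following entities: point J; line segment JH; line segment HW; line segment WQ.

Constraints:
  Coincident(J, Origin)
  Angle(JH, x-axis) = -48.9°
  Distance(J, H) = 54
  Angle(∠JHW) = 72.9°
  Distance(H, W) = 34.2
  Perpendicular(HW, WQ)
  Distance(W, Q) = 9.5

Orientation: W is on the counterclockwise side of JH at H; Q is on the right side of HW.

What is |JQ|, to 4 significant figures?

63.80

J is at the origin; JH runs at -48.9° with length 54.0, so H = 54.0·(cos -48.9°, sin -48.9°) = (35.50, -40.69). ∠JHW = 72.9°, so HW runs at -48.9° + (180° − 72.9°) = 58.20° from the x-axis; with |HW| = 34.2, W = H + 34.2·(cos 58.20°, sin 58.20°) = (53.52, -11.63). The perpendicularity gives WQ at right angles to HW; with |WQ| = 9.5 on the right of HW, Q = W + 9.5·(0.8499, -0.5270) = (61.59, -16.63). Then |JQ| = |Q − J| = 63.80.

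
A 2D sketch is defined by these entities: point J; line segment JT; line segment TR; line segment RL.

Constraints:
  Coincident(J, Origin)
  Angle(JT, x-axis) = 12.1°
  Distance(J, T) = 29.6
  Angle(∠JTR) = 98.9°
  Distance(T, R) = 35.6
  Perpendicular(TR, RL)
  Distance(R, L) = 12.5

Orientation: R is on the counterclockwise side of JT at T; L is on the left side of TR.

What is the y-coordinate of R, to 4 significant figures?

41.75

J is at the origin; JT runs at 12.1° with length 29.6, so T = 29.6·(cos 12.1°, sin 12.1°) = (28.94, 6.205). ∠JTR = 98.9°, so TR runs at 12.1° + (180° − 98.9°) = 93.20° from the x-axis; with |TR| = 35.6, R = T + 35.6·(cos 93.20°, sin 93.20°) = (26.96, 41.75). So R.y = 41.75.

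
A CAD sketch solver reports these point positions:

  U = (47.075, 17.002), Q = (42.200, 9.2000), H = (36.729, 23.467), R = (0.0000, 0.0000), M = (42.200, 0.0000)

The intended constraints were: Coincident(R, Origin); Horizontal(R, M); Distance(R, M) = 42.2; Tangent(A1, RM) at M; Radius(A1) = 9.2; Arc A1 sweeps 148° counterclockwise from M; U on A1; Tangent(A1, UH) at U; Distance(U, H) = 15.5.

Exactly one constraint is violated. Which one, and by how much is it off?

Distance(U, H) = 15.5 — off by 3.30.

R = (0.00, 0.00) ✓; R.y = 0.00, M.y = 0.00 ✓; |RM| = 42.20 ✓; ∠(QM, MR) = 90.00° ✓; |QM| = 9.200 ✓; bearing(Q→U) − bearing(Q→M) = 148.0° ✓; |QU| = 9.200 ✓; ∠(QU, UH) = 90.00° ✓; |UH| = 12.20 ✗.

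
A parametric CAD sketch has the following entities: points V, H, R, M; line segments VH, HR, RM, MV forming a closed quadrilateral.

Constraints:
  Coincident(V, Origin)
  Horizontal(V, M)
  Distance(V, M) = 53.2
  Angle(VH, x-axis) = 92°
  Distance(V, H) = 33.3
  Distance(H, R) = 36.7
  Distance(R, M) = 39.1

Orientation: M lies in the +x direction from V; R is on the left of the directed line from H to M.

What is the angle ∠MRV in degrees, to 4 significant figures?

72.43°

V is at the origin; V and M share the same y with |VM| = 53.2 and M in +x, so M = (53.2, 0). VH runs at 92.0° with |VH| = 33.3, so H = (-1.162, 33.28). R is determined by |HR| = 36.7 and |RM| = 39.1 together: it lies at the intersection of circle(H, 36.7) and circle(M, 39.1). With |HM| = 63.74, the foot of the radical line on HM is 30.44 from H and the perpendicular offset is √(36.7² − 30.44²) = 20.50. Taking the left-of-HM solution: R = (35.50, 34.87).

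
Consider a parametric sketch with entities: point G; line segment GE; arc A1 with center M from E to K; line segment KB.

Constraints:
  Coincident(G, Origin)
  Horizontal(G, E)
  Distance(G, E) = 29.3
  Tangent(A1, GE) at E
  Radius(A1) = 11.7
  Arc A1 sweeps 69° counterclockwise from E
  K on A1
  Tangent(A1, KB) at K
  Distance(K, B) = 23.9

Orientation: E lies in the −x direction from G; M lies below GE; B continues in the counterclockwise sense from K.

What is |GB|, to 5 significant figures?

57.179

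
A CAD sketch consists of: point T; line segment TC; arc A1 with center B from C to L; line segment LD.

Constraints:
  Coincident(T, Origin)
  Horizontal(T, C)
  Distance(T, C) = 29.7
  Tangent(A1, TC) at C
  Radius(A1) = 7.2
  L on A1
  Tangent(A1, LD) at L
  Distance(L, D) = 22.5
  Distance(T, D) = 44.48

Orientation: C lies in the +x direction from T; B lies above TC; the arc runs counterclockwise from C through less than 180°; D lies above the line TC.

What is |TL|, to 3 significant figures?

37.8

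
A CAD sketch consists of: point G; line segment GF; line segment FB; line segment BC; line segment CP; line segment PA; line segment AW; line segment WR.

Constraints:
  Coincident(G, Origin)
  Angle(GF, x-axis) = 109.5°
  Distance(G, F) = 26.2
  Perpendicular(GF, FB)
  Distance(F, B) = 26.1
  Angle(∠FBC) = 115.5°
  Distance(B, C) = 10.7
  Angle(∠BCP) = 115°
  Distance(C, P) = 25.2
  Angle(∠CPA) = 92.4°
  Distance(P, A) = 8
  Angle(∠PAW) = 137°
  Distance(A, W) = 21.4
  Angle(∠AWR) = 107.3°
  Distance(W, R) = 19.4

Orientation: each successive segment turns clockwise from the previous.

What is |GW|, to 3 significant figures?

23.5

G is at the origin; GF runs at 109.5° with length 26.2, so F = (-8.75, 24.7). GF ⟂ FB, so FB runs at 19.5°; with |FB| = 26.1, B = (15.9, 33.4). ∠FBC = 115.5° gives BC at -45.0° from the x-axis; with |BC| = 10.7, C = (23.4, 25.8). ∠BCP = 115.0° gives CP at -110° from the x-axis; with |CP| = 25.2, P = (14.8, 2.16). ∠CPA = 92.4° gives PA at 162° from the x-axis; with |PA| = 8.0, A = (7.18, 4.58). ∠PAW = 137.0° gives AW at 119° from the x-axis; with |AW| = 21.4, W = (-3.33, 23.2). Then |GW| = |W − G| = 23.5.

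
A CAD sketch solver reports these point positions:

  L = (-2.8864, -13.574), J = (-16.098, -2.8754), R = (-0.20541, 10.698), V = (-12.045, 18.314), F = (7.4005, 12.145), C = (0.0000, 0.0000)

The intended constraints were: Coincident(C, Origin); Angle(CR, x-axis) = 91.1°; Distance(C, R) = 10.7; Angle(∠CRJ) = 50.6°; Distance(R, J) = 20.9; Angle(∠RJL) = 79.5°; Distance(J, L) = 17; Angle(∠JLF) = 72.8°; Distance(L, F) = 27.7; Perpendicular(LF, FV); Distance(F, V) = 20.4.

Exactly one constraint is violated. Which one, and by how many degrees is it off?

Perpendicular(LF, FV) — off by 4.20°.

C = (0.00, 0.00) ✓; CR at 91.10° ✓; |CR| = 10.70 ✓; ∠CRJ = 50.60° ✓; |RJ| = 20.90 ✓; ∠RJL = 79.50° ✓; |JL| = 17.00 ✓; ∠JLF = 72.80° ✓; |LF| = 27.70 ✓; ∠(LF, FV) = 94.20° ✗; |FV| = 20.40 ✓.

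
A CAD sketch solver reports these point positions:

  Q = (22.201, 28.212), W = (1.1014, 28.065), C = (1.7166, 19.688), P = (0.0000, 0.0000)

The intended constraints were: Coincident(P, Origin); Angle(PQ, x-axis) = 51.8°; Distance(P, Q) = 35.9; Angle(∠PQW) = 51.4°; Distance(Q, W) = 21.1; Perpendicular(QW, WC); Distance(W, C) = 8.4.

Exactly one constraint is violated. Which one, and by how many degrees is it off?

Perpendicular(QW, WC) — off by 3.80°.

P = (0.00, 0.00) ✓; PQ at 51.80° ✓; |PQ| = 35.90 ✓; ∠PQW = 51.40° ✓; |QW| = 21.10 ✓; ∠(QW, WC) = 93.80° ✗; |WC| = 8.400 ✓.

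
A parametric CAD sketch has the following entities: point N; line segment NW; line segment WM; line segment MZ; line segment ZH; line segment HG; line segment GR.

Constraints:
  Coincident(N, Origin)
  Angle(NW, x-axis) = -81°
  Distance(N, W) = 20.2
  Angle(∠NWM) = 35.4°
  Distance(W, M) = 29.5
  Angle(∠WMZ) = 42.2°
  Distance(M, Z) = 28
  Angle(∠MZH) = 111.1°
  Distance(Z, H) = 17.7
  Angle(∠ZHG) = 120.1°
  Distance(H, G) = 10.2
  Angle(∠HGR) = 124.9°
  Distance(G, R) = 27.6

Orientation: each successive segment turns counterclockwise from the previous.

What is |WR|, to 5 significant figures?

21.588

N is at the origin; NW runs at -81.0° with length 20.2, so W = (3.1600, -19.951). ∠NWM = 35.4° gives WM at 63.600° from the x-axis; with |WM| = 29.5, M = (16.277, 6.4722). ∠WMZ = 42.2° gives MZ at -158.60° from the x-axis; with |MZ| = 28.0, Z = (-9.7928, -3.7444). ∠MZH = 111.1° gives ZH at -89.700° from the x-axis; with |ZH| = 17.7, H = (-9.7002, -21.444). ∠ZHG = 120.1° gives HG at -29.800° from the x-axis; with |HG| = 10.2, G = (-0.84896, -26.513). ∠HGR = 124.9° gives GR at 25.300° from the x-axis; with |GR| = 27.6, R = (24.104, -14.718). Then |WR| = |R − W| = 21.588.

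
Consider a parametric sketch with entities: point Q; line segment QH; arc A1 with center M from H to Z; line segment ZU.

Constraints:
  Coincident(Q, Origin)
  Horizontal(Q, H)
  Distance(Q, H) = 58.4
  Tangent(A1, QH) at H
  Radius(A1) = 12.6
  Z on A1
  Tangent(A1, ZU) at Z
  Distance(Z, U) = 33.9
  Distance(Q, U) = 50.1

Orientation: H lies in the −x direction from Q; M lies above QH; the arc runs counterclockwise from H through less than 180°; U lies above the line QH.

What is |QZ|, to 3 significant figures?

47.5

Q is at the origin; Q and H share the same y with |QH| = 58.4 and H on the −x side, so H = (-58.4, 0.00). Since A1 is tangent to QH there, MH ⟂ QH, so M = H + (0, 12.6) = (-58.4, 12.6). Since MZ ⟂ ZU (tangency), |MU| = √(12.6² + 33.9²) = 36.2 regardless of where Z sits on A1. So U lies on both circle(Q, 50.1) and circle(M, 36.2); the above-QH intersection is U = (-32.7, 38.0). Z is the foot of the tangent from U: Z = (-47.0, 7.27).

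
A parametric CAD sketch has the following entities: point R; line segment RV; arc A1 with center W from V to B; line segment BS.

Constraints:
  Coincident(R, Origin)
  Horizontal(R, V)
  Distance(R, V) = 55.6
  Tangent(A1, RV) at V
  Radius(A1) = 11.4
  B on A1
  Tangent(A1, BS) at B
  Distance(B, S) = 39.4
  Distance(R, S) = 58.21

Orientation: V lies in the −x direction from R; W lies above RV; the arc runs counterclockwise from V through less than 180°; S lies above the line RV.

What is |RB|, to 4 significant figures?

45.37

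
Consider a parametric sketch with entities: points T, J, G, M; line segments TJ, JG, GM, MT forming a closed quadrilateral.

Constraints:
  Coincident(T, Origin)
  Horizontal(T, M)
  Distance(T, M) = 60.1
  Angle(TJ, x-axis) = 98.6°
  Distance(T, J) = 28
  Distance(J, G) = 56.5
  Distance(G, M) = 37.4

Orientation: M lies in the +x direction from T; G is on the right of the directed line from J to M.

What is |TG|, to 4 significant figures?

33.62

T is at the origin; T and M share the same y with |TM| = 60.1 and M in +x, so M = (60.1, 0). TJ runs at 98.6° with |TJ| = 28.0, so J = (-4.187, 27.69). G is determined by |JG| = 56.5 and |GM| = 37.4 together: it lies at the intersection of circle(J, 56.5) and circle(M, 37.4). With |JM| = 69.99, the foot of the radical line on JM is 47.81 from J and the perpendicular offset is √(56.5² − 47.81²) = 30.11. Taking the right-of-JM solution: G = (27.81, -18.88).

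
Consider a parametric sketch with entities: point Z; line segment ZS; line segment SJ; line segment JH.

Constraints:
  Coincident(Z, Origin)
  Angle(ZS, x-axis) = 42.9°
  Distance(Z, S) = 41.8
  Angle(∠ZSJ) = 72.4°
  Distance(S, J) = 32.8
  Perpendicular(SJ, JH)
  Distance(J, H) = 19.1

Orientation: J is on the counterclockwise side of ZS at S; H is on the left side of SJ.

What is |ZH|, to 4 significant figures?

28.93

Z is at the origin; ZS runs at 42.9° with length 41.8, so S = 41.8·(cos 42.9°, sin 42.9°) = (30.62, 28.45). ∠ZSJ = 72.4°, so SJ runs at 42.9° + (180° − 72.4°) = 150.5° from the x-axis; with |SJ| = 32.8, J = S + 32.8·(cos 150.5°, sin 150.5°) = (2.073, 44.61). SJ ⟂ JH; with |JH| = 19.1 on the left of SJ, H = J + 19.1·(-0.4924, -0.8704) = (-7.333, 27.98). Then |ZH| = |H − Z| = 28.93.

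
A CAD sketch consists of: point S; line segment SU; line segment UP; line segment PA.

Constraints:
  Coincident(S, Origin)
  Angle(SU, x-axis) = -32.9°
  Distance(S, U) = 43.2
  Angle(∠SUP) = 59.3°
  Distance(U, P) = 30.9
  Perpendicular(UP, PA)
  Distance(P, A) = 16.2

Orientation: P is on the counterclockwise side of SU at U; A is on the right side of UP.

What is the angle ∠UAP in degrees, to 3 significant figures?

62.3°

∠SUP = 59.3°, so UP runs at -32.9° + (180° − 59.3°) = 87.8° from the x-axis; with |UP| = 30.9, P = U + 30.9·(cos 87.8°, sin 87.8°) = (37.5, 7.41). The perpendicularity gives PA at right angles to UP; with |PA| = 16.2 on the right of UP, A = P + 16.2·(0.999, -0.0384) = (53.6, 6.79). Then cos ∠UAP = AU·AP / (|AU||AP|), giving 62.3°.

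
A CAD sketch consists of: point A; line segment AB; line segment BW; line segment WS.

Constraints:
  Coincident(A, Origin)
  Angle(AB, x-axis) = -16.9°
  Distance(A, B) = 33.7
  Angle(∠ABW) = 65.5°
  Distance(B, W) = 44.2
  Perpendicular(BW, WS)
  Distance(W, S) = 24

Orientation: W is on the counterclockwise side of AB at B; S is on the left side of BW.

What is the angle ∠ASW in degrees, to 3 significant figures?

102°

A is at the origin; AB runs at -16.9° with length 33.7, so B = 33.7·(cos -16.9°, sin -16.9°) = (32.2, -9.80). ∠ABW = 65.5°, so BW runs at -16.9° + (180° − 65.5°) = 97.6° from the x-axis; with |BW| = 44.2, W = B + 44.2·(cos 97.6°, sin 97.6°) = (26.4, 34.0). BW ⟂ WS; with |WS| = 24.0 on the left of BW, S = W + 24.0·(-0.991, -0.132) = (2.61, 30.8). Then cos ∠ASW = SA·SW / (|SA||SW|), giving 102°.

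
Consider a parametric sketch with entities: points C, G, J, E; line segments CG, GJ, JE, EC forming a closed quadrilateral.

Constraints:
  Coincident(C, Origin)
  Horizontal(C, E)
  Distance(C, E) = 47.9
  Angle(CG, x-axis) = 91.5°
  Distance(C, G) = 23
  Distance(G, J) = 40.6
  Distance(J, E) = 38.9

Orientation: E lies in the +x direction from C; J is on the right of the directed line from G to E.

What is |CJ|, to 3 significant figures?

19.8

C is at the origin; CE is horizontal with |CE| = 47.9 and E in +x, so E = (47.9, 0). CG runs at 91.5° with |CG| = 23.0, so G = (-0.602, 23.0). J is determined by |GJ| = 40.6 and |JE| = 38.9 together: it lies at the intersection of circle(G, 40.6) and circle(E, 38.9). With |GE| = 53.7, the foot of the radical line on GE is 28.1 from G and the perpendicular offset is √(40.6² − 28.1²) = 29.3. Taking the right-of-GE solution: J = (12.2, -15.5).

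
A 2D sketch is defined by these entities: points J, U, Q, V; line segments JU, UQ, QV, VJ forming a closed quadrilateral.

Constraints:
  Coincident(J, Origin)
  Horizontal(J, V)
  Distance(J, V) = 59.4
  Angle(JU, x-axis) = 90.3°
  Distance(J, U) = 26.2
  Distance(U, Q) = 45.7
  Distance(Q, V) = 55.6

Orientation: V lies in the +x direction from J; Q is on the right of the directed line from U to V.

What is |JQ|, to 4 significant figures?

20.22

J is at the origin; JV is horizontal with |JV| = 59.4 and V in +x, so V = (59.4, 0). JU runs at 90.3° with |JU| = 26.2, so U = (-0.1372, 26.20). Q is determined by |UQ| = 45.7 and |QV| = 55.6 together: it lies at the intersection of circle(U, 45.7) and circle(V, 55.6). With |UV| = 65.05, the foot of the radical line on UV is 24.81 from U and the perpendicular offset is √(45.7² − 24.81²) = 38.38. Taking the right-of-UV solution: Q = (7.118, -18.92).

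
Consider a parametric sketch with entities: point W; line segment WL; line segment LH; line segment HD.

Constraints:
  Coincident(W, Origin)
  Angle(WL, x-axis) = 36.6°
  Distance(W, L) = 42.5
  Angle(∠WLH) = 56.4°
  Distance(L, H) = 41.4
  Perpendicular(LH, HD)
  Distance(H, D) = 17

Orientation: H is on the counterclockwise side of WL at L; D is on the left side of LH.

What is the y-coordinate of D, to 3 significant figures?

23.4

W is at the origin; WL runs at 36.6° with length 42.5, so L = 42.5·(cos 36.6°, sin 36.6°) = (34.1, 25.3). ∠WLH = 56.4°, so LH runs at 36.6° + (180° − 56.4°) = 160° from the x-axis; with |LH| = 41.4, H = L + 41.4·(cos 160°, sin 160°) = (-4.83, 39.4). LH ⟂ HD; with |HD| = 17.0 on the left of LH, D = H + 17.0·(-0.339, -0.941) = (-10.6, 23.4). So D.y = 23.4.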